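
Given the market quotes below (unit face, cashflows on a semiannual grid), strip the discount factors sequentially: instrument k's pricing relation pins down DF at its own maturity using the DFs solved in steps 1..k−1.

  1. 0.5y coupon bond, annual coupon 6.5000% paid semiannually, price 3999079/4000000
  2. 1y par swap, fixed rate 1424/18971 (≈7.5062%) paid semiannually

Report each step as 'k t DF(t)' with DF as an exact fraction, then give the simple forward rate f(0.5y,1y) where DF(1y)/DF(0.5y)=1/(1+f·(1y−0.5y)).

1 1/2 9683/10000
2 1 1161/1250
f(0.5y,1y) = ((9683/10000)/(1161/1250) − 1)/(1/2) = 395/4644 ≈ 8.5056%

step 1 [0.5y] bond c/2=13/400: DF=(3999079/4000000 − 13/400·(0))/(1+13/400) = 9683/10000 ≈ 0.968300
step 2 [1y] swap r/2=712/18971: DF=(1 − 712/18971·(0.968300))/(1+712/18971) = 1161/1250 ≈ 0.928800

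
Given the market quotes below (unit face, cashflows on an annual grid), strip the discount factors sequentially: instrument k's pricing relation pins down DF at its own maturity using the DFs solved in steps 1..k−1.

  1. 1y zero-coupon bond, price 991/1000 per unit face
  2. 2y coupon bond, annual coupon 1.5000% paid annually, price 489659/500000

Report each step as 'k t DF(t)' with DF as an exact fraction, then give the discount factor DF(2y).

1 1 991/1000
2 2 4751/5000
DF(2y) = 4751/5000 ≈ 0.950200

step 1 [1y] zero: DF = P = 991/1000 ≈ 0.991000
step 2 [2y] bond c/1=3/200: DF=(489659/500000 − 3/200·(0.991000))/(1+3/200) = 4751/5000 ≈ 0.950200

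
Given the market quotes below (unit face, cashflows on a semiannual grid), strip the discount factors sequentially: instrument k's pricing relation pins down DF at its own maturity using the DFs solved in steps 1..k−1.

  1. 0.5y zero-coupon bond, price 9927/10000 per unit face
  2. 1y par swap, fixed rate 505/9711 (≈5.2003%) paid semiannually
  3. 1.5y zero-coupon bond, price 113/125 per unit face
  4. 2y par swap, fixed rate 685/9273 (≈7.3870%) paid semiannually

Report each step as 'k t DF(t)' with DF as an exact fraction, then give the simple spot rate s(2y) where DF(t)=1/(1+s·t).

step 1 [0.5y] zero: DF = P = 9927/10000 ≈ 0.992700
step 2 [1y] swap r/2=505/19422: DF=(1 − 505/19422·(0.992700))/(1+505/19422) = 1899/2000 ≈ 0.949500
step 3 [1.5y] zero: DF = P = 113/125 ≈ 0.904000
step 4 [2y] swap r/2=685/18546: DF=(1 − 685/18546·(0.992700+0.949500+0.904000))/(1+685/18546) = 863/1000 ≈ 0.863000

1 1/2 9927/10000
2 1 1899/2000
3 3/2 113/125
4 2 863/1000
s(2y) = (1/(863/1000) − 1)/(2) = 137/1726 ≈ 7.9374%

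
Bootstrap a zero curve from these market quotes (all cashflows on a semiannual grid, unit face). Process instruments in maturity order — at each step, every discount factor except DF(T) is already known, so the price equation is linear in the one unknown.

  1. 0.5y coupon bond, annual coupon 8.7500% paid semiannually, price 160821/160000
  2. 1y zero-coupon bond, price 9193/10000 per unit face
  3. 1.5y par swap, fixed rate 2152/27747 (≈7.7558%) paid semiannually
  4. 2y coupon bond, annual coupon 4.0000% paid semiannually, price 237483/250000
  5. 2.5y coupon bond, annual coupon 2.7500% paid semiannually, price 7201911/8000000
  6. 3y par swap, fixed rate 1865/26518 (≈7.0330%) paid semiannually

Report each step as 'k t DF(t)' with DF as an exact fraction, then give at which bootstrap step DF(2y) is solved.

step 1 [0.5y] bond c/2=7/160: DF=(160821/160000 − 7/160·(0))/(1+7/160) = 963/1000 ≈ 0.963000
step 2 [1y] zero: DF = P = 9193/10000 ≈ 0.919300
step 3 [1.5y] swap r/2=1076/27747: DF=(1 − 1076/27747·(0.963000+0.919300))/(1+1076/27747) = 2231/2500 ≈ 0.892400
step 4 [2y] bond c/2=1/50: DF=(237483/250000 − 1/50·(0.963000+0.919300+0.892400))/(1+1/50) = 8769/10000 ≈ 0.876900
step 5 [2.5y] bond c/2=11/800: DF=(7201911/8000000 − 11/800·(0.963000+0.919300+0.892400+0.876900))/(1+11/800) = 1677/2000 ≈ 0.838500
step 6 [3y] swap r/2=1865/53036: DF=(1 − 1865/53036·(0.963000+0.919300+0.892400+0.876900+0.838500))/(1+1865/53036) = 1627/2000 ≈ 0.813500

1 1/2 963/1000
2 1 9193/10000
3 3/2 2231/2500
4 2 8769/10000
5 5/2 1677/2000
6 3 1627/2000
DF(2y) is solved at step 4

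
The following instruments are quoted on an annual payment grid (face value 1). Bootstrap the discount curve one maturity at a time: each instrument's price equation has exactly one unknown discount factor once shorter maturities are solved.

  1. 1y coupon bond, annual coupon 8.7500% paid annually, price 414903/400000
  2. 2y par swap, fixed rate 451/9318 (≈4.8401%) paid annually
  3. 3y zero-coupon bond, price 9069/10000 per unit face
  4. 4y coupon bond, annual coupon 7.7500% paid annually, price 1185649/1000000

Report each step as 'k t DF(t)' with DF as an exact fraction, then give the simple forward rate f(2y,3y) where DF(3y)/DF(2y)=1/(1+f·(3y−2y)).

1 1 4769/5000
2 2 4549/5000
3 3 9069/10000
4 4 9011/10000
f(2y,3y) = ((4549/5000)/(9069/10000) − 1)/(1) = 29/9069 ≈ 0.3198%

step 1 [1y] bond c/1=7/80: DF=(414903/400000 − 7/80·(0))/(1+7/80) = 4769/5000 ≈ 0.953800
step 2 [2y] swap r/1=451/9318: DF=(1 − 451/9318·(0.953800))/(1+451/9318) = 4549/5000 ≈ 0.909800
step 3 [3y] zero: DF = P = 9069/10000 ≈ 0.906900
step 4 [4y] bond c/1=31/400: DF=(1185649/1000000 − 31/400·(0.953800+0.909800+0.906900))/(1+31/400) = 9011/10000 ≈ 0.901100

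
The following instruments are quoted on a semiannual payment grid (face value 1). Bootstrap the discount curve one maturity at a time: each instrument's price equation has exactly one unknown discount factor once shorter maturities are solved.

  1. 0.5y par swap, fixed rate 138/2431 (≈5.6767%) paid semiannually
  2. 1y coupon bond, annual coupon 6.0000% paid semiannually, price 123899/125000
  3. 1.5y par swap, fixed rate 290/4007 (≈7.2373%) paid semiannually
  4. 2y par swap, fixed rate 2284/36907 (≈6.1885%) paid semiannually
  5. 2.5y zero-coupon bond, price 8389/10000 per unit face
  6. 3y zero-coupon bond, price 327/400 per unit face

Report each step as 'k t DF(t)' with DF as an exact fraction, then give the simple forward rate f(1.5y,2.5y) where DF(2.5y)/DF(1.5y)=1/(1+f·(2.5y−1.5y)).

1 1/2 2431/2500
2 1 467/500
3 3/2 1797/2000
4 2 4429/5000
5 5/2 8389/10000
6 3 327/400
f(1.5y,2.5y) = ((1797/2000)/(8389/10000) − 1)/(1) = 596/8389 ≈ 7.1045%

step 1 [0.5y] swap r/2=69/2431: DF=(1 − 69/2431·(0))/(1+69/2431) = 2431/2500 ≈ 0.972400
step 2 [1y] bond c/2=3/100: DF=(123899/125000 − 3/100·(0.972400))/(1+3/100) = 467/500 ≈ 0.934000
step 3 [1.5y] swap r/2=145/4007: DF=(1 − 145/4007·(0.972400+0.934000))/(1+145/4007) = 1797/2000 ≈ 0.898500
step 4 [2y] swap r/2=1142/36907: DF=(1 − 1142/36907·(0.972400+0.934000+0.898500))/(1+1142/36907) = 4429/5000 ≈ 0.885800
step 5 [2.5y] zero: DF = P = 8389/10000 ≈ 0.838900
step 6 [3y] zero: DF = P = 327/400 ≈ 0.817500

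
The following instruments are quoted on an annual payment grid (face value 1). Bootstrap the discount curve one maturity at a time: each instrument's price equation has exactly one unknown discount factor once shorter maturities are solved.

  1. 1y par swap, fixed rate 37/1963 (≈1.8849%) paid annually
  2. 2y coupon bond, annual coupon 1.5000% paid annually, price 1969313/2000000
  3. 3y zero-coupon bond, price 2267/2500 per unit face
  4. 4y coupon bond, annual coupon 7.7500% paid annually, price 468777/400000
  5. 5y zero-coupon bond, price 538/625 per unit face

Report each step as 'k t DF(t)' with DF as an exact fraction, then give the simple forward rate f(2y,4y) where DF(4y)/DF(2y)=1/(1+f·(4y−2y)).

step 1 [1y] swap r/1=37/1963: DF=(1 − 37/1963·(0))/(1+37/1963) = 1963/2000 ≈ 0.981500
step 2 [2y] bond c/1=3/200: DF=(1969313/2000000 − 3/200·(0.981500))/(1+3/200) = 2389/2500 ≈ 0.955600
step 3 [3y] zero: DF = P = 2267/2500 ≈ 0.906800
step 4 [4y] bond c/1=31/400: DF=(468777/400000 − 31/400·(0.981500+0.955600+0.906800))/(1+31/400) = 8831/10000 ≈ 0.883100
step 5 [5y] zero: DF = P = 538/625 ≈ 0.860800

1 1 1963/2000
2 2 2389/2500
3 3 2267/2500
4 4 8831/10000
5 5 538/625
f(2y,4y) = ((2389/2500)/(8831/10000) − 1)/(2) = 725/17662 ≈ 4.1049%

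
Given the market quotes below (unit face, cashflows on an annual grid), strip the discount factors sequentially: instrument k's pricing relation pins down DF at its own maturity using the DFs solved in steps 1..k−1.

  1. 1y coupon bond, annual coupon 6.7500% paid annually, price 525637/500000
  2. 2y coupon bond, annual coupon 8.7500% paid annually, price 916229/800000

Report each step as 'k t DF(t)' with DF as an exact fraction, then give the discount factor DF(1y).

step 1 [1y] bond c/1=27/400: DF=(525637/500000 − 27/400·(0))/(1+27/400) = 1231/1250 ≈ 0.984800
step 2 [2y] bond c/1=7/80: DF=(916229/800000 − 7/80·(0.984800))/(1+7/80) = 9739/10000 ≈ 0.973900

1 1 1231/1250
2 2 9739/10000
DF(1y) = 1231/1250 ≈ 0.984800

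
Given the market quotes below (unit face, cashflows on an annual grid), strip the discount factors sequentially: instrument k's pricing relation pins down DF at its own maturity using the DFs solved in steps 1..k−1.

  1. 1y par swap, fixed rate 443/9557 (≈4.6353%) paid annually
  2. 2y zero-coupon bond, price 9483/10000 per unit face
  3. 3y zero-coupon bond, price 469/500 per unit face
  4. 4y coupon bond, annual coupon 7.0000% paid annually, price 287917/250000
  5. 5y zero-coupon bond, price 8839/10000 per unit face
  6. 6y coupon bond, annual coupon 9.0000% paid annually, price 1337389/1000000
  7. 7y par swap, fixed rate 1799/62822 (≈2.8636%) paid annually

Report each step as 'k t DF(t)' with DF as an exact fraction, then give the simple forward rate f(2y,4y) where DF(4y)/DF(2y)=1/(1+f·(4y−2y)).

step 1 [1y] swap r/1=443/9557: DF=(1 − 443/9557·(0))/(1+443/9557) = 9557/10000 ≈ 0.955700
step 2 [2y] zero: DF = P = 9483/10000 ≈ 0.948300
step 3 [3y] zero: DF = P = 469/500 ≈ 0.938000
step 4 [4y] bond c/1=7/100: DF=(287917/250000 − 7/100·(0.955700+0.948300+0.938000))/(1+7/100) = 1113/1250 ≈ 0.890400
step 5 [5y] zero: DF = P = 8839/10000 ≈ 0.883900
step 6 [6y] bond c/1=9/100: DF=(1337389/1000000 − 9/100·(0.955700+0.948300+0.938000+0.890400+0.883900))/(1+9/100) = 4229/5000 ≈ 0.845800
step 7 [7y] swap r/1=1799/62822: DF=(1 − 1799/62822·(0.955700+0.948300+0.938000+0.890400+0.883900+0.845800))/(1+1799/62822) = 8201/10000 ≈ 0.820100

1 1 9557/10000
2 2 9483/10000
3 3 469/500
4 4 1113/1250
5 5 8839/10000
6 6 4229/5000
7 7 8201/10000
f(2y,4y) = ((9483/10000)/(1113/1250) − 1)/(2) = 193/5936 ≈ 3.2513%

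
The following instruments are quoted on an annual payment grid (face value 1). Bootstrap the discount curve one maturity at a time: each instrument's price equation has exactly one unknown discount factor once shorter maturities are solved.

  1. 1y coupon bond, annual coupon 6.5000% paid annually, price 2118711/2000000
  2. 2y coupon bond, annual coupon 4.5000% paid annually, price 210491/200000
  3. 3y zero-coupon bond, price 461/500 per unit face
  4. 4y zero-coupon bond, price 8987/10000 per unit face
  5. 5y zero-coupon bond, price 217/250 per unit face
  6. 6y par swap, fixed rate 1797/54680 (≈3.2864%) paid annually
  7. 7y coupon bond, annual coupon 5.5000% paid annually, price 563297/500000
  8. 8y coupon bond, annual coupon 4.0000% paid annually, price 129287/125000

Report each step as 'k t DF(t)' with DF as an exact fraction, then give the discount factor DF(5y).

step 1 [1y] bond c/1=13/200: DF=(2118711/2000000 − 13/200·(0))/(1+13/200) = 9947/10000 ≈ 0.994700
step 2 [2y] bond c/1=9/200: DF=(210491/200000 − 9/200·(0.994700))/(1+9/200) = 9643/10000 ≈ 0.964300
step 3 [3y] zero: DF = P = 461/500 ≈ 0.922000
step 4 [4y] zero: DF = P = 8987/10000 ≈ 0.898700
step 5 [5y] zero: DF = P = 217/250 ≈ 0.868000
step 6 [6y] swap r/1=1797/54680: DF=(1 − 1797/54680·(0.994700+0.964300+0.922000+0.898700+0.868000))/(1+1797/54680) = 8203/10000 ≈ 0.820300
step 7 [7y] bond c/1=11/200: DF=(563297/500000 − 11/200·(0.994700+0.964300+0.922000+0.898700+0.868000+0.820300))/(1+11/200) = 1957/2500 ≈ 0.782800
step 8 [8y] bond c/1=1/25: DF=(129287/125000 − 1/25·(0.994700+0.964300+0.922000+0.898700+0.868000+0.820300+0.782800))/(1+1/25) = 7541/10000 ≈ 0.754100

1 1 9947/10000
2 2 9643/10000
3 3 461/500
4 4 8987/10000
5 5 217/250
6 6 8203/10000
7 7 1957/2500
8 8 7541/10000
DF(5y) = 217/250 ≈ 0.868000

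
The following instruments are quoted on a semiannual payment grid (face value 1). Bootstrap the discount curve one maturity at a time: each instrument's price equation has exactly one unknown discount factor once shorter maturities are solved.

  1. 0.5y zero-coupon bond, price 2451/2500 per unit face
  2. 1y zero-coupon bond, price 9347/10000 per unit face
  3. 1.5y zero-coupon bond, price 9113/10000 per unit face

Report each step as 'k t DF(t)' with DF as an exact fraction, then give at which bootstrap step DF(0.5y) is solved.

1 1/2 2451/2500
2 1 9347/10000
3 3/2 9113/10000
DF(0.5y) is solved at step 1

step 1 [0.5y] zero: DF = P = 2451/2500 ≈ 0.980400
step 2 [1y] zero: DF = P = 9347/10000 ≈ 0.934700
step 3 [1.5y] zero: DF = P = 9113/10000 ≈ 0.911300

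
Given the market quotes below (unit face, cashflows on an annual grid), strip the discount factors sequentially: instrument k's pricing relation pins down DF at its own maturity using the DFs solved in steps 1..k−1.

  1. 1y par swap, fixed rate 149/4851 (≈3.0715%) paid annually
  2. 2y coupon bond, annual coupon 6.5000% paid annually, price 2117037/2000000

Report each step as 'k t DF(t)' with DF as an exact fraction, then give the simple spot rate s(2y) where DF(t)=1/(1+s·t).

1 1 4851/5000
2 2 9347/10000
s(2y) = (1/(9347/10000) − 1)/(2) = 653/18694 ≈ 3.4931%

step 1 [1y] swap r/1=149/4851: DF=(1 − 149/4851·(0))/(1+149/4851) = 4851/5000 ≈ 0.970200
step 2 [2y] bond c/1=13/200: DF=(2117037/2000000 − 13/200·(0.970200))/(1+13/200) = 9347/10000 ≈ 0.934700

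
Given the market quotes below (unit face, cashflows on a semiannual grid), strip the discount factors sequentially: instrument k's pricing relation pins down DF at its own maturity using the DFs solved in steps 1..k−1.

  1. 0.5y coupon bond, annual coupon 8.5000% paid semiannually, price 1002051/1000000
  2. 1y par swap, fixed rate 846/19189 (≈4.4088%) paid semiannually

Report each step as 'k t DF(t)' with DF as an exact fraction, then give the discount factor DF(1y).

step 1 [0.5y] bond c/2=17/400: DF=(1002051/1000000 − 17/400·(0))/(1+17/400) = 2403/2500 ≈ 0.961200
step 2 [1y] swap r/2=423/19189: DF=(1 − 423/19189·(0.961200))/(1+423/19189) = 9577/10000 ≈ 0.957700

1 1/2 2403/2500
2 1 9577/10000
DF(1y) = 9577/10000 ≈ 0.957700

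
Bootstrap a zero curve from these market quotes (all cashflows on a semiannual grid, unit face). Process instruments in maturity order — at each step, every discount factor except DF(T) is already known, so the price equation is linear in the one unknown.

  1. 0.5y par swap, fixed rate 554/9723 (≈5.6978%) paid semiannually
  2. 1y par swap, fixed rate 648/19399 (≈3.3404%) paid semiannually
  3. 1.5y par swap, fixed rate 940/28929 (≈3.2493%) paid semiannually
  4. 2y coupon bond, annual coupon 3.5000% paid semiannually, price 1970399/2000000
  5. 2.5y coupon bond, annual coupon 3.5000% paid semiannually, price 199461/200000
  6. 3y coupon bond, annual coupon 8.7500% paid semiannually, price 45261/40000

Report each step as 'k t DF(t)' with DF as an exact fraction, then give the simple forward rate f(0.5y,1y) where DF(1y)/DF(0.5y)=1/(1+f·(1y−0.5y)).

1 1/2 9723/10000
2 1 2419/2500
3 3/2 953/1000
4 2 1837/2000
5 5/2 4573/5000
6 3 443/500
f(0.5y,1y) = ((9723/10000)/(2419/2500) − 1)/(1/2) = 47/4838 ≈ 0.9715%

step 1 [0.5y] swap r/2=277/9723: DF=(1 − 277/9723·(0))/(1+277/9723) = 9723/10000 ≈ 0.972300
step 2 [1y] swap r/2=324/19399: DF=(1 − 324/19399·(0.972300))/(1+324/19399) = 2419/2500 ≈ 0.967600
step 3 [1.5y] swap r/2=470/28929: DF=(1 − 470/28929·(0.972300+0.967600))/(1+470/28929) = 953/1000 ≈ 0.953000
step 4 [2y] bond c/2=7/400: DF=(1970399/2000000 − 7/400·(0.972300+0.967600+0.953000))/(1+7/400) = 1837/2000 ≈ 0.918500
step 5 [2.5y] bond c/2=7/400: DF=(199461/200000 − 7/400·(0.972300+0.967600+0.953000+0.918500))/(1+7/400) = 4573/5000 ≈ 0.914600
step 6 [3y] bond c/2=7/160: DF=(45261/40000 − 7/160·(0.972300+0.967600+0.953000+0.918500+0.914600))/(1+7/160) = 443/500 ≈ 0.886000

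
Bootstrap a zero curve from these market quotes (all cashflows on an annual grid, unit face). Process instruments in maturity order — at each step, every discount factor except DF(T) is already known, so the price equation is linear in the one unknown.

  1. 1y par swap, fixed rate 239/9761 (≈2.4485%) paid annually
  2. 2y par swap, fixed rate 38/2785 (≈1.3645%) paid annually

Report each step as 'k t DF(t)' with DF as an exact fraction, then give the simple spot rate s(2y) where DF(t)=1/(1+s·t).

step 1 [1y] swap r/1=239/9761: DF=(1 − 239/9761·(0))/(1+239/9761) = 9761/10000 ≈ 0.976100
step 2 [2y] swap r/1=38/2785: DF=(1 − 38/2785·(0.976100))/(1+38/2785) = 4867/5000 ≈ 0.973400

1 1 9761/10000
2 2 4867/5000
s(2y) = (1/(4867/5000) − 1)/(2) = 133/9734 ≈ 1.3663%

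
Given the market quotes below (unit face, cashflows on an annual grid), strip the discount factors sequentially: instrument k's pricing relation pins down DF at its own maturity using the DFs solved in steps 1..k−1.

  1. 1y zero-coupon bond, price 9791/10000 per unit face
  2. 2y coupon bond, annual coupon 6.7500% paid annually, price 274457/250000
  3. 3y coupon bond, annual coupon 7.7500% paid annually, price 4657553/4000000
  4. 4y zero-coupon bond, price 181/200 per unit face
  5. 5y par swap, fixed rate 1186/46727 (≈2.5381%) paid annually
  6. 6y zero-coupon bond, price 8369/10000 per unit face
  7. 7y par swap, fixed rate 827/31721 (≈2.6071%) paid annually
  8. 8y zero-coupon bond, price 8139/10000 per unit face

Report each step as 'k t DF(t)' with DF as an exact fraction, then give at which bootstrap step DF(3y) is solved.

step 1 [1y] zero: DF = P = 9791/10000 ≈ 0.979100
step 2 [2y] bond c/1=27/400: DF=(274457/250000 − 27/400·(0.979100))/(1+27/400) = 1933/2000 ≈ 0.966500
step 3 [3y] bond c/1=31/400: DF=(4657553/4000000 − 31/400·(0.979100+0.966500))/(1+31/400) = 9407/10000 ≈ 0.940700
step 4 [4y] zero: DF = P = 181/200 ≈ 0.905000
step 5 [5y] swap r/1=1186/46727: DF=(1 − 1186/46727·(0.979100+0.966500+0.940700+0.905000))/(1+1186/46727) = 4407/5000 ≈ 0.881400
step 6 [6y] zero: DF = P = 8369/10000 ≈ 0.836900
step 7 [7y] swap r/1=827/31721: DF=(1 − 827/31721·(0.979100+0.966500+0.940700+0.905000+0.881400+0.836900))/(1+827/31721) = 4173/5000 ≈ 0.834600
step 8 [8y] zero: DF = P = 8139/10000 ≈ 0.813900

1 1 9791/10000
2 2 1933/2000
3 3 9407/10000
4 4 181/200
5 5 4407/5000
6 6 8369/10000
7 7 4173/5000
8 8 8139/10000
DF(3y) is solved at step 3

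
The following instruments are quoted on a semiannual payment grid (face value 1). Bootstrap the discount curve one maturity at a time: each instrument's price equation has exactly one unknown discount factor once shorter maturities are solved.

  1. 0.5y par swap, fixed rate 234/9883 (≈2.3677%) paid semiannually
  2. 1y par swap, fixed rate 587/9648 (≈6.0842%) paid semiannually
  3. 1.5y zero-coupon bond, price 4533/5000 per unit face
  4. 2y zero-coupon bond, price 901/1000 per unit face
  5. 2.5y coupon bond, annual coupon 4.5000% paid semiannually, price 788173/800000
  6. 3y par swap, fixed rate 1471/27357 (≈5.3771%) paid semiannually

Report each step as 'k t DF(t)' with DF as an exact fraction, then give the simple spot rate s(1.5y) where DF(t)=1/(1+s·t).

step 1 [0.5y] swap r/2=117/9883: DF=(1 − 117/9883·(0))/(1+117/9883) = 9883/10000 ≈ 0.988300
step 2 [1y] swap r/2=587/19296: DF=(1 − 587/19296·(0.988300))/(1+587/19296) = 9413/10000 ≈ 0.941300
step 3 [1.5y] zero: DF = P = 4533/5000 ≈ 0.906600
step 4 [2y] zero: DF = P = 901/1000 ≈ 0.901000
step 5 [2.5y] bond c/2=9/400: DF=(788173/800000 − 9/400·(0.988300+0.941300+0.906600+0.901000))/(1+9/400) = 8813/10000 ≈ 0.881300
step 6 [3y] swap r/2=1471/54714: DF=(1 − 1471/54714·(0.988300+0.941300+0.906600+0.901000+0.881300))/(1+1471/54714) = 8529/10000 ≈ 0.852900

1 1/2 9883/10000
2 1 9413/10000
3 3/2 4533/5000
4 2 901/1000
5 5/2 8813/10000
6 3 8529/10000
s(1.5y) = (1/(4533/5000) − 1)/(3/2) = 934/13599 ≈ 6.8682%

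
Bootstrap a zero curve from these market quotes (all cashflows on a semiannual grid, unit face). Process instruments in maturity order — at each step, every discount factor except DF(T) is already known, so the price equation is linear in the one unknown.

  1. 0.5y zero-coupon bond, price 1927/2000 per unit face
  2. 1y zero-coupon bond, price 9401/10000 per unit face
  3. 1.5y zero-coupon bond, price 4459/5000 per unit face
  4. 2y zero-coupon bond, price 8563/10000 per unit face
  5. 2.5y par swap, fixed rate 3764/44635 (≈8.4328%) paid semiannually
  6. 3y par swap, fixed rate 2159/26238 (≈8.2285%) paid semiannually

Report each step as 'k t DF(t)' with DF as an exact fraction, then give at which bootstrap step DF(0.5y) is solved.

1 1/2 1927/2000
2 1 9401/10000
3 3/2 4459/5000
4 2 8563/10000
5 5/2 4059/5000
6 3 7841/10000
DF(0.5y) is solved at step 1

step 1 [0.5y] zero: DF = P = 1927/2000 ≈ 0.963500
step 2 [1y] zero: DF = P = 9401/10000 ≈ 0.940100
step 3 [1.5y] zero: DF = P = 4459/5000 ≈ 0.891800
step 4 [2y] zero: DF = P = 8563/10000 ≈ 0.856300
step 5 [2.5y] swap r/2=1882/44635: DF=(1 − 1882/44635·(0.963500+0.940100+0.891800+0.856300))/(1+1882/44635) = 4059/5000 ≈ 0.811800
step 6 [3y] swap r/2=2159/52476: DF=(1 − 2159/52476·(0.963500+0.940100+0.891800+0.856300+0.811800))/(1+2159/52476) = 7841/10000 ≈ 0.784100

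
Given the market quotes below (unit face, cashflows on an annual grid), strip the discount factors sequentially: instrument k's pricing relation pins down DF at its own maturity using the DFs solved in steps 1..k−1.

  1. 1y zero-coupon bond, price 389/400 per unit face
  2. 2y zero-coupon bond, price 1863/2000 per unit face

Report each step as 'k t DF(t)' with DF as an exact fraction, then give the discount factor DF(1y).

step 1 [1y] zero: DF = P = 389/400 ≈ 0.972500
step 2 [2y] zero: DF = P = 1863/2000 ≈ 0.931500

1 1 389/400
2 2 1863/2000
DF(1y) = 389/400 ≈ 0.972500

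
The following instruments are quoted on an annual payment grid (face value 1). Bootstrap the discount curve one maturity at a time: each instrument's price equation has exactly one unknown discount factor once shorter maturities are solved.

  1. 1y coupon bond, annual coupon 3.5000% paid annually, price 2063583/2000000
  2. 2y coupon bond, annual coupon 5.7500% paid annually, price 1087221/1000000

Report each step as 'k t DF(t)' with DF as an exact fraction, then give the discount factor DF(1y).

step 1 [1y] bond c/1=7/200: DF=(2063583/2000000 − 7/200·(0))/(1+7/200) = 9969/10000 ≈ 0.996900
step 2 [2y] bond c/1=23/400: DF=(1087221/1000000 − 23/400·(0.996900))/(1+23/400) = 9739/10000 ≈ 0.973900

1 1 9969/10000
2 2 9739/10000
DF(1y) = 9969/10000 ≈ 0.996900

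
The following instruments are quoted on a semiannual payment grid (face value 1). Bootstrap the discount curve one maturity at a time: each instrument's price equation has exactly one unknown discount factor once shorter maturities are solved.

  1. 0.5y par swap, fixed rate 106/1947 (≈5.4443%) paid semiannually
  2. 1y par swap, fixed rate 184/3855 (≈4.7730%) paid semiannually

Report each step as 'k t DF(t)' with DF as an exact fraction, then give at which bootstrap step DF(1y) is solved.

step 1 [0.5y] swap r/2=53/1947: DF=(1 − 53/1947·(0))/(1+53/1947) = 1947/2000 ≈ 0.973500
step 2 [1y] swap r/2=92/3855: DF=(1 − 92/3855·(0.973500))/(1+92/3855) = 477/500 ≈ 0.954000

1 1/2 1947/2000
2 1 477/500
DF(1y) is solved at step 2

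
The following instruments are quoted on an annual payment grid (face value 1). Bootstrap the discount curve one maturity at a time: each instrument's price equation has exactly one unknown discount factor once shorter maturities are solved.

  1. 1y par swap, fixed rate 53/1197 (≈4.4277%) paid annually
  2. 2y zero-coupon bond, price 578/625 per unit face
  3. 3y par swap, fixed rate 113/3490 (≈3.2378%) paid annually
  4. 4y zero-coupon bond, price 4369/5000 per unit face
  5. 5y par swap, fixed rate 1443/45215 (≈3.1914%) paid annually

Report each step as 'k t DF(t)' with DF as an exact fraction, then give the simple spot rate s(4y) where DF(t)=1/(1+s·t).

step 1 [1y] swap r/1=53/1197: DF=(1 − 53/1197·(0))/(1+53/1197) = 1197/1250 ≈ 0.957600
step 2 [2y] zero: DF = P = 578/625 ≈ 0.924800
step 3 [3y] swap r/1=113/3490: DF=(1 − 113/3490·(0.957600+0.924800))/(1+113/3490) = 1137/1250 ≈ 0.909600
step 4 [4y] zero: DF = P = 4369/5000 ≈ 0.873800
step 5 [5y] swap r/1=1443/45215: DF=(1 − 1443/45215·(0.957600+0.924800+0.909600+0.873800))/(1+1443/45215) = 8557/10000 ≈ 0.855700

1 1 1197/1250
2 2 578/625
3 3 1137/1250
4 4 4369/5000
5 5 8557/10000
s(4y) = (1/(4369/5000) − 1)/(4) = 631/17476 ≈ 3.6107%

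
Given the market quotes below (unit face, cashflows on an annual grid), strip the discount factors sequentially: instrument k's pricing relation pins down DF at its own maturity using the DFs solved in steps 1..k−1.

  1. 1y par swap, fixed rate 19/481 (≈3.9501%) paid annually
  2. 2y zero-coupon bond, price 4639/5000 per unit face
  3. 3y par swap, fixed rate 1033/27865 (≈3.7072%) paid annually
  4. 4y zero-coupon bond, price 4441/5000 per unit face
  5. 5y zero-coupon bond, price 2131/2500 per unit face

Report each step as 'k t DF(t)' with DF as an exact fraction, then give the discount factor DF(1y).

step 1 [1y] swap r/1=19/481: DF=(1 − 19/481·(0))/(1+19/481) = 481/500 ≈ 0.962000
step 2 [2y] zero: DF = P = 4639/5000 ≈ 0.927800
step 3 [3y] swap r/1=1033/27865: DF=(1 − 1033/27865·(0.962000+0.927800))/(1+1033/27865) = 8967/10000 ≈ 0.896700
step 4 [4y] zero: DF = P = 4441/5000 ≈ 0.888200
step 5 [5y] zero: DF = P = 2131/2500 ≈ 0.852400

1 1 481/500
2 2 4639/5000
3 3 8967/10000
4 4 4441/5000
5 5 2131/2500
DF(1y) = 481/500 ≈ 0.962000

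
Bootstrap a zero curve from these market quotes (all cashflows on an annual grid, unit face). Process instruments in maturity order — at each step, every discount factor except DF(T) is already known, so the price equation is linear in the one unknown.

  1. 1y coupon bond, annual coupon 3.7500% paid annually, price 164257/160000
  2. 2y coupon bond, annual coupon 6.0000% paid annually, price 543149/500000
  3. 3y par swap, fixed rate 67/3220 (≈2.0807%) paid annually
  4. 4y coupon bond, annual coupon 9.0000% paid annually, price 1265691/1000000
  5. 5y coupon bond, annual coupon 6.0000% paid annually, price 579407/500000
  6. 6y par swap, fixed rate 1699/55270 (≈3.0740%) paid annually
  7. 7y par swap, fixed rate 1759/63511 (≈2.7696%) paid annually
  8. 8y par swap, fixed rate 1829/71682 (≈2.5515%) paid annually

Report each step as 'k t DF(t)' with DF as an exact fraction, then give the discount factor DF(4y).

step 1 [1y] bond c/1=3/80: DF=(164257/160000 − 3/80·(0))/(1+3/80) = 1979/2000 ≈ 0.989500
step 2 [2y] bond c/1=3/50: DF=(543149/500000 − 3/50·(0.989500))/(1+3/50) = 1211/1250 ≈ 0.968800
step 3 [3y] swap r/1=67/3220: DF=(1 − 67/3220·(0.989500+0.968800))/(1+67/3220) = 9397/10000 ≈ 0.939700
step 4 [4y] bond c/1=9/100: DF=(1265691/1000000 − 9/100·(0.989500+0.968800+0.939700))/(1+9/100) = 9219/10000 ≈ 0.921900
step 5 [5y] bond c/1=3/50: DF=(579407/500000 − 3/50·(0.989500+0.968800+0.939700+0.921900))/(1+3/50) = 877/1000 ≈ 0.877000
step 6 [6y] swap r/1=1699/55270: DF=(1 − 1699/55270·(0.989500+0.968800+0.939700+0.921900+0.877000))/(1+1699/55270) = 8301/10000 ≈ 0.830100
step 7 [7y] swap r/1=1759/63511: DF=(1 − 1759/63511·(0.989500+0.968800+0.939700+0.921900+0.877000+0.830100))/(1+1759/63511) = 8241/10000 ≈ 0.824100
step 8 [8y] swap r/1=1829/71682: DF=(1 − 1829/71682·(0.989500+0.968800+0.939700+0.921900+0.877000+0.830100+0.824100))/(1+1829/71682) = 8171/10000 ≈ 0.817100

1 1 1979/2000
2 2 1211/1250
3 3 9397/10000
4 4 9219/10000
5 5 877/1000
6 6 8301/10000
7 7 8241/10000
8 8 8171/10000
DF(4y) = 9219/10000 ≈ 0.921900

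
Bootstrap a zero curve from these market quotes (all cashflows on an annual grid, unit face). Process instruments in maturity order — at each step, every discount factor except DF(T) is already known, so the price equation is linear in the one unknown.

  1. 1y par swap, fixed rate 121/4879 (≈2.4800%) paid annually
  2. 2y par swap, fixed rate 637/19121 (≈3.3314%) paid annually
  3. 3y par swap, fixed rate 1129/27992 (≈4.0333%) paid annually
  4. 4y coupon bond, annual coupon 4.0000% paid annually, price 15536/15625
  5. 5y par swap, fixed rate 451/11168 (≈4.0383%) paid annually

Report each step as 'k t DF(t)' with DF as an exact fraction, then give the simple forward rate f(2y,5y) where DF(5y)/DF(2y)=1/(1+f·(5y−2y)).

step 1 [1y] swap r/1=121/4879: DF=(1 − 121/4879·(0))/(1+121/4879) = 4879/5000 ≈ 0.975800
step 2 [2y] swap r/1=637/19121: DF=(1 − 637/19121·(0.975800))/(1+637/19121) = 9363/10000 ≈ 0.936300
step 3 [3y] swap r/1=1129/27992: DF=(1 − 1129/27992·(0.975800+0.936300))/(1+1129/27992) = 8871/10000 ≈ 0.887100
step 4 [4y] bond c/1=1/25: DF=(15536/15625 − 1/25·(0.975800+0.936300+0.887100))/(1+1/25) = 2121/2500 ≈ 0.848400
step 5 [5y] swap r/1=451/11168: DF=(1 − 451/11168·(0.975800+0.936300+0.887100+0.848400))/(1+451/11168) = 2049/2500 ≈ 0.819600

1 1 4879/5000
2 2 9363/10000
3 3 8871/10000
4 4 2121/2500
5 5 2049/2500
f(2y,5y) = ((9363/10000)/(2049/2500) − 1)/(3) = 389/8196 ≈ 4.7462%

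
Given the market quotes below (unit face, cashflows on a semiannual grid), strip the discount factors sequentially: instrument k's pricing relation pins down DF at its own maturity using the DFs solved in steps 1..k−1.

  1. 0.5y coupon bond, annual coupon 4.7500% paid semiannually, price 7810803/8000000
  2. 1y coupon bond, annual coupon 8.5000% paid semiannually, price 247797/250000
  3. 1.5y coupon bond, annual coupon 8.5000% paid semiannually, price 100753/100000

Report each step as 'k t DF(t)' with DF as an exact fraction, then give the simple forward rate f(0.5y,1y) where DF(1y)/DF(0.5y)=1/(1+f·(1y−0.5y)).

step 1 [0.5y] bond c/2=19/800: DF=(7810803/8000000 − 19/800·(0))/(1+19/800) = 9537/10000 ≈ 0.953700
step 2 [1y] bond c/2=17/400: DF=(247797/250000 − 17/400·(0.953700))/(1+17/400) = 9119/10000 ≈ 0.911900
step 3 [1.5y] bond c/2=17/400: DF=(100753/100000 − 17/400·(0.953700+0.911900))/(1+17/400) = 1113/1250 ≈ 0.890400

1 1/2 9537/10000
2 1 9119/10000
3 3/2 1113/1250
f(0.5y,1y) = ((9537/10000)/(9119/10000) − 1)/(1/2) = 76/829 ≈ 9.1677%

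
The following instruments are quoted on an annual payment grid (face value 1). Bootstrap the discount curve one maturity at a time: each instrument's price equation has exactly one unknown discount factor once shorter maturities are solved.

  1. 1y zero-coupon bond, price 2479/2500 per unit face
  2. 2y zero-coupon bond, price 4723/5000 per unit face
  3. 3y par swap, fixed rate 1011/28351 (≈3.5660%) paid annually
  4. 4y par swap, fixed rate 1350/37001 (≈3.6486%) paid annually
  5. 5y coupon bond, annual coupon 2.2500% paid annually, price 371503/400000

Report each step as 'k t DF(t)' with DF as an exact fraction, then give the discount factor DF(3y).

step 1 [1y] zero: DF = P = 2479/2500 ≈ 0.991600
step 2 [2y] zero: DF = P = 4723/5000 ≈ 0.944600
step 3 [3y] swap r/1=1011/28351: DF=(1 − 1011/28351·(0.991600+0.944600))/(1+1011/28351) = 8989/10000 ≈ 0.898900
step 4 [4y] swap r/1=1350/37001: DF=(1 − 1350/37001·(0.991600+0.944600+0.898900))/(1+1350/37001) = 173/200 ≈ 0.865000
step 5 [5y] bond c/1=9/400: DF=(371503/400000 − 9/400·(0.991600+0.944600+0.898900+0.865000))/(1+9/400) = 8269/10000 ≈ 0.826900

1 1 2479/2500
2 2 4723/5000
3 3 8989/10000
4 4 173/200
5 5 8269/10000
DF(3y) = 8989/10000 ≈ 0.898900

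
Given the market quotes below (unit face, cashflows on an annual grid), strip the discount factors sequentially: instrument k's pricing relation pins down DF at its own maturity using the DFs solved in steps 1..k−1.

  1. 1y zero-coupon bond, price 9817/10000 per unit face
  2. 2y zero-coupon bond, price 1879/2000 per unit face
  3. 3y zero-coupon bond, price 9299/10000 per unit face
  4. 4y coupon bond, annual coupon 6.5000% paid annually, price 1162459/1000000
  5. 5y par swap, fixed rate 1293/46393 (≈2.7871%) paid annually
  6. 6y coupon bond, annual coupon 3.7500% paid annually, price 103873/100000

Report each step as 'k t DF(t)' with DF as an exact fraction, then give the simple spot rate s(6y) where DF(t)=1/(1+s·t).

step 1 [1y] zero: DF = P = 9817/10000 ≈ 0.981700
step 2 [2y] zero: DF = P = 1879/2000 ≈ 0.939500
step 3 [3y] zero: DF = P = 9299/10000 ≈ 0.929900
step 4 [4y] bond c/1=13/200: DF=(1162459/1000000 − 13/200·(0.981700+0.939500+0.929900))/(1+13/200) = 367/400 ≈ 0.917500
step 5 [5y] swap r/1=1293/46393: DF=(1 − 1293/46393·(0.981700+0.939500+0.929900+0.917500))/(1+1293/46393) = 8707/10000 ≈ 0.870700
step 6 [6y] bond c/1=3/80: DF=(103873/100000 − 3/80·(0.981700+0.939500+0.929900+0.917500+0.870700))/(1+3/80) = 1667/2000 ≈ 0.833500

1 1 9817/10000
2 2 1879/2000
3 3 9299/10000
4 4 367/400
5 5 8707/10000
6 6 1667/2000
s(6y) = (1/(1667/2000) − 1)/(6) = 111/3334 ≈ 3.3293%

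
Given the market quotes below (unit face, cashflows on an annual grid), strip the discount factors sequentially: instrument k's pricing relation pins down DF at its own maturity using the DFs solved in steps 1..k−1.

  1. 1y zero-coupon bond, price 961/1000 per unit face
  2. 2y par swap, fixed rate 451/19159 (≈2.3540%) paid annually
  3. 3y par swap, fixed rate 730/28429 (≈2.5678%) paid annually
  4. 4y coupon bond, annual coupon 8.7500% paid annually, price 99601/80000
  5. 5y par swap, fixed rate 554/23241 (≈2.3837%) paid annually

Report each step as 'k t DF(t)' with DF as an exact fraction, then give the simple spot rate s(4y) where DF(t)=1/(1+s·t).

step 1 [1y] zero: DF = P = 961/1000 ≈ 0.961000
step 2 [2y] swap r/1=451/19159: DF=(1 − 451/19159·(0.961000))/(1+451/19159) = 9549/10000 ≈ 0.954900
step 3 [3y] swap r/1=730/28429: DF=(1 − 730/28429·(0.961000+0.954900))/(1+730/28429) = 927/1000 ≈ 0.927000
step 4 [4y] bond c/1=7/80: DF=(99601/80000 − 7/80·(0.961000+0.954900+0.927000))/(1+7/80) = 9161/10000 ≈ 0.916100
step 5 [5y] swap r/1=554/23241: DF=(1 − 554/23241·(0.961000+0.954900+0.927000+0.916100))/(1+554/23241) = 2223/2500 ≈ 0.889200

1 1 961/1000
2 2 9549/10000
3 3 927/1000
4 4 9161/10000
5 5 2223/2500
s(4y) = (1/(9161/10000) − 1)/(4) = 839/36644 ≈ 2.2896%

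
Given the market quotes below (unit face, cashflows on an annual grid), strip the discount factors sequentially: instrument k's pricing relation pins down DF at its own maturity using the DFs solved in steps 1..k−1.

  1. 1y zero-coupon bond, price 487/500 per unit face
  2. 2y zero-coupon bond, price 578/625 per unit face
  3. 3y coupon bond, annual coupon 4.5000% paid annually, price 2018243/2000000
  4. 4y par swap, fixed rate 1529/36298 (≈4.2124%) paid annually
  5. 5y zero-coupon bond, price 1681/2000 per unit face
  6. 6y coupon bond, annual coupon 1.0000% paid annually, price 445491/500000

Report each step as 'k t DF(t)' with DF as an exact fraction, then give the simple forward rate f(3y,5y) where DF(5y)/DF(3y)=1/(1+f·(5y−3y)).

step 1 [1y] zero: DF = P = 487/500 ≈ 0.974000
step 2 [2y] zero: DF = P = 578/625 ≈ 0.924800
step 3 [3y] bond c/1=9/200: DF=(2018243/2000000 − 9/200·(0.974000+0.924800))/(1+9/200) = 8839/10000 ≈ 0.883900
step 4 [4y] swap r/1=1529/36298: DF=(1 − 1529/36298·(0.974000+0.924800+0.883900))/(1+1529/36298) = 8471/10000 ≈ 0.847100
step 5 [5y] zero: DF = P = 1681/2000 ≈ 0.840500
step 6 [6y] bond c/1=1/100: DF=(445491/500000 − 1/100·(0.974000+0.924800+0.883900+0.847100+0.840500))/(1+1/100) = 8379/10000 ≈ 0.837900

1 1 487/500
2 2 578/625
3 3 8839/10000
4 4 8471/10000
5 5 1681/2000
6 6 8379/10000
f(3y,5y) = ((8839/10000)/(1681/2000) − 1)/(2) = 217/8405 ≈ 2.5818%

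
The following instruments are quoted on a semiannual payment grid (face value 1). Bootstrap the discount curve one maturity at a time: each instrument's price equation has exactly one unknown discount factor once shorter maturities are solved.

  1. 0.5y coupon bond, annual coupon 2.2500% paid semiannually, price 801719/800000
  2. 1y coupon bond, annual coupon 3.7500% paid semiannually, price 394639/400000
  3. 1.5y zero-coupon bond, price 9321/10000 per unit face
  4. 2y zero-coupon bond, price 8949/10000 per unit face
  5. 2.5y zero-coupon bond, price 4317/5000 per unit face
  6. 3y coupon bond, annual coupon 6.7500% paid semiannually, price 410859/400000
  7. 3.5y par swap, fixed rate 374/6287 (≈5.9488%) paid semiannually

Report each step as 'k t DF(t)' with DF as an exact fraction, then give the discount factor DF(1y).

1 1/2 991/1000
2 1 4751/5000
3 3/2 9321/10000
4 2 8949/10000
5 5/2 4317/5000
6 3 1053/1250
7 7/2 813/1000
DF(1y) = 4751/5000 ≈ 0.950200

step 1 [0.5y] bond c/2=9/800: DF=(801719/800000 − 9/800·(0))/(1+9/800) = 991/1000 ≈ 0.991000
step 2 [1y] bond c/2=3/160: DF=(394639/400000 − 3/160·(0.991000))/(1+3/160) = 4751/5000 ≈ 0.950200
step 3 [1.5y] zero: DF = P = 9321/10000 ≈ 0.932100
step 4 [2y] zero: DF = P = 8949/10000 ≈ 0.894900
step 5 [2.5y] zero: DF = P = 4317/5000 ≈ 0.863400
step 6 [3y] bond c/2=27/800: DF=(410859/400000 − 27/800·(0.991000+0.950200+0.932100+0.894900+0.863400))/(1+27/800) = 1053/1250 ≈ 0.842400
step 7 [3.5y] swap r/2=187/6287: DF=(1 − 187/6287·(0.991000+0.950200+0.932100+0.894900+0.863400+0.842400))/(1+187/6287) = 813/1000 ≈ 0.813000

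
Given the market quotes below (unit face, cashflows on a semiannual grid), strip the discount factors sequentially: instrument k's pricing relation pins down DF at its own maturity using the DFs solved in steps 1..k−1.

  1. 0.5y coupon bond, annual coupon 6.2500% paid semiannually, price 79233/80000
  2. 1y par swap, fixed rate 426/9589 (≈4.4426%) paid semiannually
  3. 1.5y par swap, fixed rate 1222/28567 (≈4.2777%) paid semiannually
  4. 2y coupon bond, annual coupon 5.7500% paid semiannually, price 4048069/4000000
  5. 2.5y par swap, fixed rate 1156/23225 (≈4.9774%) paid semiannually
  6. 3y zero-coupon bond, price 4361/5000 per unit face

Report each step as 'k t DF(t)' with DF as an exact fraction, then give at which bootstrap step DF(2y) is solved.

step 1 [0.5y] bond c/2=1/32: DF=(79233/80000 − 1/32·(0))/(1+1/32) = 2401/2500 ≈ 0.960400
step 2 [1y] swap r/2=213/9589: DF=(1 − 213/9589·(0.960400))/(1+213/9589) = 4787/5000 ≈ 0.957400
step 3 [1.5y] swap r/2=611/28567: DF=(1 − 611/28567·(0.960400+0.957400))/(1+611/28567) = 9389/10000 ≈ 0.938900
step 4 [2y] bond c/2=23/800: DF=(4048069/4000000 − 23/800·(0.960400+0.957400+0.938900))/(1+23/800) = 9039/10000 ≈ 0.903900
step 5 [2.5y] swap r/2=578/23225: DF=(1 − 578/23225·(0.960400+0.957400+0.938900+0.903900))/(1+578/23225) = 2211/2500 ≈ 0.884400
step 6 [3y] zero: DF = P = 4361/5000 ≈ 0.872200

1 1/2 2401/2500
2 1 4787/5000
3 3/2 9389/10000
4 2 9039/10000
5 5/2 2211/2500
6 3 4361/5000
DF(2y) is solved at step 4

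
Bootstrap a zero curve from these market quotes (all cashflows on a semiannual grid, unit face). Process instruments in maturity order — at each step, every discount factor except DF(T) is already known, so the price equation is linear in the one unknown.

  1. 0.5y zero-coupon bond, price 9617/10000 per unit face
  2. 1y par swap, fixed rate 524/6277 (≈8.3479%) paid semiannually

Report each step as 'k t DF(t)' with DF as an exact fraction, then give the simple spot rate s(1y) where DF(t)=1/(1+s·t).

step 1 [0.5y] zero: DF = P = 9617/10000 ≈ 0.961700
step 2 [1y] swap r/2=262/6277: DF=(1 − 262/6277·(0.961700))/(1+262/6277) = 4607/5000 ≈ 0.921400

1 1/2 9617/10000
2 1 4607/5000
s(1y) = (1/(4607/5000) − 1)/(1) = 393/4607 ≈ 8.5305%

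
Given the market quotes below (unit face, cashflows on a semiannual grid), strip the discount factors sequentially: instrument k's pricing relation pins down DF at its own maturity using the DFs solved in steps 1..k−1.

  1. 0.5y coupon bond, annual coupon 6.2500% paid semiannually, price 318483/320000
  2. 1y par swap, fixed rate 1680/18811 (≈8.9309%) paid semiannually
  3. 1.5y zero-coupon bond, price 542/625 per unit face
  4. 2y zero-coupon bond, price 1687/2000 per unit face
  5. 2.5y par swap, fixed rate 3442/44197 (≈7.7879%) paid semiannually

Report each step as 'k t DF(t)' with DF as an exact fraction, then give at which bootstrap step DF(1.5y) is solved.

1 1/2 9651/10000
2 1 229/250
3 3/2 542/625
4 2 1687/2000
5 5/2 8279/10000
DF(1.5y) is solved at step 3

step 1 [0.5y] bond c/2=1/32: DF=(318483/320000 − 1/32·(0))/(1+1/32) = 9651/10000 ≈ 0.965100
step 2 [1y] swap r/2=840/18811: DF=(1 − 840/18811·(0.965100))/(1+840/18811) = 229/250 ≈ 0.916000
step 3 [1.5y] zero: DF = P = 542/625 ≈ 0.867200
step 4 [2y] zero: DF = P = 1687/2000 ≈ 0.843500
step 5 [2.5y] swap r/2=1721/44197: DF=(1 − 1721/44197·(0.965100+0.916000+0.867200+0.843500))/(1+1721/44197) = 8279/10000 ≈ 0.827900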